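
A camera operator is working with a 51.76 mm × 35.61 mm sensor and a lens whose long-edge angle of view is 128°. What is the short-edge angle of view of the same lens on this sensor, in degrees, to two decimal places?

From the long-edge AOV: f = 51.76 / (2·tan(64°)) = 51.76 / 4.10061 ≈ 12.6225 mm.
Short-edge AOV = 2·arctan(35.61 / (2 × 12.6225)) = 2·arctan(1.41057) ≈ 109.3320°.

109.33°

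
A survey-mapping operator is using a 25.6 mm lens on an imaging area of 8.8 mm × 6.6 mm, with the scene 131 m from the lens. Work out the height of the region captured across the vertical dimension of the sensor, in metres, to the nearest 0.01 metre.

33.77 m

dₒ: 131 m = 131000 mm.
Similar triangles through the lens centre give W/dₒ = h/dᵢ; with 1/f = 1/dₒ + 1/dᵢ this gives W = h·(dₒ − f)/f.
W = 6.6 mm × (131000 − 25.6) / 25.6 = 6.6 × 5116.1875 ≈ 33766.837 mm = 33.7668 m.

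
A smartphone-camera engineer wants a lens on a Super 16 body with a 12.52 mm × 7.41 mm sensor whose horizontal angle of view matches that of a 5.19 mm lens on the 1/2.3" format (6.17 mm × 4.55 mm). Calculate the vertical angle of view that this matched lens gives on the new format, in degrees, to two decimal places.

38.76°

Equal horizontal AOV ⇒ f₂ = f₁ · 12.52/6.17 = 5.19 × 2.02917 ≈ 10.5314 mm.
Vertical AOV on the new format = 2·arctan(7.41 / (2 × 10.5314)) = 2·arctan(0.35180) ≈ 38.7642°.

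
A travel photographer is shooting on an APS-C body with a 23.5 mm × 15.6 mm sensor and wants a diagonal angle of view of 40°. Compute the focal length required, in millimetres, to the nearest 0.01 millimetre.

Sensor diagonal = √(23.5² + 15.6²) = √795.6100 ≈ 28.2066 mm.
From α = 2·arctan(d/2f) we get f = d / (2·tan(α/2)).
With d = 28.2066 mm and α/2 = 20°, tan(α/2) ≈ 0.36397, so f ≈ 28.2066 / 0.72794 ≈ 38.7484 mm.

38.75 mm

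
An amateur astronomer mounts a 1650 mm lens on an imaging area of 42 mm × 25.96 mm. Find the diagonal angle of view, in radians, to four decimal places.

Sensor diagonal = √(42² + 25.96²) = √2437.9216 ≈ 49.3753 mm.
Angle of view α = 2·arctan(d/2f) with d = 49.3753 mm and f = 1650 mm.
d/2f = 0.01496; arctan(0.01496) ≈ 0.0150 rad, so α ≈ 0.0299 rad.

0.0299 rad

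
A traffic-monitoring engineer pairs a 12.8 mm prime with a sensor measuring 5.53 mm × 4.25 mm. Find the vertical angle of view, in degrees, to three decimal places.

Angle of view α = 2·arctan(h/2f) with h = 4.25 mm and f = 12.8 mm.
h/2f = 0.16602; arctan(0.16602) ≈ 9.4260°, so α ≈ 18.8520°.

18.852°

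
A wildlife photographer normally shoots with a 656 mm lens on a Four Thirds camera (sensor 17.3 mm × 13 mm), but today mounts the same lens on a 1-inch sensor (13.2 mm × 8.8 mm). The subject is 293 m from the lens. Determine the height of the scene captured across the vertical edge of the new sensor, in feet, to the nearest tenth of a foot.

12.9 ft

The focal length stays 656 mm; the relevant sensor dimension is now h = 8.8 mm. Object distance dₒ = 293 m = 293000 mm.
Thin-lens field height W = h·(dₒ − f)/f = 8.8 × (293000 − 656)/656 ≈ 3921.688 mm = 3921.688/304.8 ft = 12.8664 ft.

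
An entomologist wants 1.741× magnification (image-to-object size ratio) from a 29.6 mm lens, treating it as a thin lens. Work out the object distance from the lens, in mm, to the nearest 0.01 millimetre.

With m = dᵢ/dₒ and 1/f = 1/dₒ + 1/dᵢ, substituting dᵢ = m·dₒ gives 1/f = (1 + 1/m)/dₒ, hence dₒ = f·(1 + 1/m).
dₒ = 29.6 × (1 + 1/1.741) = 29.6 × 1.57438 ≈ 46.602 mm.

46.60 mm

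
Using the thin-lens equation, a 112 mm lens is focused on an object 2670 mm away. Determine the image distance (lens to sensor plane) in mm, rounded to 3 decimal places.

116.904 mm

1/dᵢ = 1/f − 1/dₒ = 1/112 − 1/2670 = 0.0085540 mm⁻¹.
dᵢ = 1/0.0085540 ≈ 116.9038 mm.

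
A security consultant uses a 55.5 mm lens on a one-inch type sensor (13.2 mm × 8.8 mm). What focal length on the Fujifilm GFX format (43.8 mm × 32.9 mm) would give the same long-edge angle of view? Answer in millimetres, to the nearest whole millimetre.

Equal angle of view means equal width/f ratio, so f₂ = f₁ · (width₂/width₁) = 55.5 × 43.8/13.2.
f₂ = 55.5 × 3.31818 ≈ 184.159 mm.

184 mm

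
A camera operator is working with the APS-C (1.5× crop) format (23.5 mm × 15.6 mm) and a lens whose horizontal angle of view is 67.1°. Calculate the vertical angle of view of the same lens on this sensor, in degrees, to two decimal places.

47.52°

From the horizontal AOV: f = 23.5 / (2·tan(33.55°)) = 23.5 / 1.32628 ≈ 17.7187 mm.
Vertical AOV = 2·arctan(15.6 / (2 × 17.7187)) = 2·arctan(0.44021) ≈ 47.5194°.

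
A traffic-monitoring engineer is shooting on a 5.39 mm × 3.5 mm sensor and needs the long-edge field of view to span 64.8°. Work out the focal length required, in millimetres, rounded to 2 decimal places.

From α = 2·arctan(w/2f) we get f = w / (2·tan(α/2)).
With w = 5.39 mm and α/2 = 32.4°, tan(α/2) ≈ 0.63462, so f ≈ 5.39 / 1.26924 ≈ 4.2466 mm.

4.25 mm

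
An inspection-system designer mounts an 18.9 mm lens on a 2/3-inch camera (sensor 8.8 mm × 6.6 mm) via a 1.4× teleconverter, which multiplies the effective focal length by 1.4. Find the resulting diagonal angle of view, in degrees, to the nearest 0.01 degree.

23.48°

Effective focal length f = 18.9 × 1.4 = 26.46 mm.
Sensor diagonal = √(8.8² + 6.6²) = √121.0000 ≈ 11.0000 mm.
α = 2·arctan(11.000 / (2 × 26.46)) = 2·arctan(0.20786) ≈ 23.4847°.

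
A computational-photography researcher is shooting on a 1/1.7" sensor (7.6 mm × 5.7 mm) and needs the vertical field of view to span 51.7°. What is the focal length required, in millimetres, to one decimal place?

From α = 2·arctan(h/2f) we get f = h / (2·tan(α/2)).
With h = 5.7 mm and α/2 = 25.85°, tan(α/2) ≈ 0.48450, so f ≈ 5.7 / 0.96899 ≈ 5.8824 mm.

5.9 mm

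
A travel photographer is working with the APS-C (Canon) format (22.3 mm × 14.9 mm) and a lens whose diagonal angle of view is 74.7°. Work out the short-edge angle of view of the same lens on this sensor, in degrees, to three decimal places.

Sensor diagonal = √(22.3² + 14.9²) = √719.3000 ≈ 26.8198 mm.
From the diagonal AOV: f = 26.8198 / (2·tan(37.35°)) = 26.8198 / 1.52635 ≈ 17.5712 mm.
Short-edge AOV = 2·arctan(14.9 / (2 × 17.5712)) = 2·arctan(0.42399) ≈ 45.9529°.

45.953°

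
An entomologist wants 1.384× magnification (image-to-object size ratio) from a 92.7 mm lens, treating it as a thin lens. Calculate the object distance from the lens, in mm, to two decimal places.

159.68 mm

With m = dᵢ/dₒ and 1/f = 1/dₒ + 1/dᵢ, substituting dᵢ = m·dₒ gives 1/f = (1 + 1/m)/dₒ, hence dₒ = f·(1 + 1/m).
dₒ = 92.7 × (1 + 1/1.384) = 92.7 × 1.72254 ≈ 159.680 mm.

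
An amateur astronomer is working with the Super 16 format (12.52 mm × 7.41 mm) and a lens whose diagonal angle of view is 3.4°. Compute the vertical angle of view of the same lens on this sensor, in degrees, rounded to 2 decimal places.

1.73°

Sensor diagonal = √(12.52² + 7.41²) = √211.6585 ≈ 14.5485 mm.
From the diagonal AOV: f = 14.5485 / (2·tan(1.7°)) = 14.5485 / 0.05936 ≈ 245.0948 mm.
Vertical AOV = 2·arctan(7.41 / (2 × 245.0948)) = 2·arctan(0.01512) ≈ 1.7321°.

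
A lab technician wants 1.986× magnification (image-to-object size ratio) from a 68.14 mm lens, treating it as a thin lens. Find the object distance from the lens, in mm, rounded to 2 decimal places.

102.45 mm

With m = dᵢ/dₒ and 1/f = 1/dₒ + 1/dᵢ, substituting dᵢ = m·dₒ gives 1/f = (1 + 1/m)/dₒ, hence dₒ = f·(1 + 1/m).
dₒ = 68.14 × (1 + 1/1.986) = 68.14 × 1.50352 ≈ 102.450 mm.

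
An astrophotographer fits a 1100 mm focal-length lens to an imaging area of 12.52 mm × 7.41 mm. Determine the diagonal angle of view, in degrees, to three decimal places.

Sensor diagonal = √(12.52² + 7.41²) = √211.6585 ≈ 14.5485 mm.
Angle of view α = 2·arctan(d/2f) with d = 14.5485 mm and f = 1100 mm.
d/2f = 0.00661; arctan(0.00661) ≈ 0.3789°, so α ≈ 0.7578°.

0.758°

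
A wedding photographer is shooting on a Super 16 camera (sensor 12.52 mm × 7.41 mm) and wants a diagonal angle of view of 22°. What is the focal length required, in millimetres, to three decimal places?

Sensor diagonal = √(12.52² + 7.41²) = √211.6585 ≈ 14.5485 mm.
From α = 2·arctan(d/2f) we get f = d / (2·tan(α/2)).
With d = 14.5485 mm and α/2 = 11°, tan(α/2) ≈ 0.19438, so f ≈ 14.5485 / 0.38876 ≈ 37.4227 mm.

37.423 mm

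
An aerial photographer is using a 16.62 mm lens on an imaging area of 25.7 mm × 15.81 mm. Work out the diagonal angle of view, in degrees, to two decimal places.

84.46°

Sensor diagonal = √(25.7² + 15.81²) = √910.4461 ≈ 30.1736 mm.
Angle of view α = 2·arctan(d/2f) with d = 30.1736 mm and f = 16.62 mm.
d/2f = 0.90775; arctan(0.90775) ≈ 42.2316°, so α ≈ 84.4632°.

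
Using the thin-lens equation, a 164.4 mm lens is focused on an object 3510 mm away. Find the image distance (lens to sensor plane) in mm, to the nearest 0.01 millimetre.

172.48 mm

1/dᵢ = 1/f − 1/dₒ = 1/164.4 − 1/3510 = 0.0057978 mm⁻¹.
dᵢ = 1/0.0057978 ≈ 172.4785 mm.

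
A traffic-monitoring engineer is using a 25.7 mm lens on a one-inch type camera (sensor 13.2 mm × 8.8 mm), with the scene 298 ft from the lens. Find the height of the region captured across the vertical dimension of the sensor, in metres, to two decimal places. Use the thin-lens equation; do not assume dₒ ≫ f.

31.09 m

dₒ: 298 ft × 304.8 mm/ft = 90830.40 mm.
Similar triangles through the lens centre give W/dₒ = h/dᵢ; with 1/f = 1/dₒ + 1/dᵢ this gives W = h·(dₒ − f)/f.
W = 8.8 mm × (90830.4 − 25.7) / 25.7 = 8.8 × 3533.2567 ≈ 31092.659 mm = 31.0927 m.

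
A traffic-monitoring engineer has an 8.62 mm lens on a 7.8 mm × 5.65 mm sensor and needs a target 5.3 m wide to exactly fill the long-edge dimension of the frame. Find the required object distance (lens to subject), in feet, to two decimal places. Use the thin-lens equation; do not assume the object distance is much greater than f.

W: 5.3 m = 5300 mm.
Magnification m = w/W = dᵢ/dₒ; combined with 1/f = 1/dₒ + 1/dᵢ this gives dₒ = f·(1 + W/w).
dₒ = 8.62 mm × (1 + 5300/7.8) = 8.62 × 680.4872 ≈ 5865.799 mm = 5865.799/304.8 ft = 19.2447 ft.

19.24 ft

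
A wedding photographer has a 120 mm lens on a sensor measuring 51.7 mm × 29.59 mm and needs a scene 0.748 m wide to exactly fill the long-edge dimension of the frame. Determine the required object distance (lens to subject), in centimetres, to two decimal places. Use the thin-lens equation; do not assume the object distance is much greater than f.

W: 0.748 m = 748 mm.
Magnification m = w/W = dᵢ/dₒ; combined with 1/f = 1/dₒ + 1/dᵢ this gives dₒ = f·(1 + W/w).
dₒ = 120 mm × (1 + 748/51.7) = 120 × 15.4681 ≈ 1856.170 mm = 185.617 cm.

185.62 cm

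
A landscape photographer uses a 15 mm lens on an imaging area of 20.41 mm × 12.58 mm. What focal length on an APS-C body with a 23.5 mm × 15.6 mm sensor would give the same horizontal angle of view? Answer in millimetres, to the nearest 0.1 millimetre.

Equal angle of view means equal width/f ratio, so f₂ = f₁ · (width₂/width₁) = 15 × 23.5/20.41.
f₂ = 15 × 1.15140 ≈ 17.271 mm.

17.3 mm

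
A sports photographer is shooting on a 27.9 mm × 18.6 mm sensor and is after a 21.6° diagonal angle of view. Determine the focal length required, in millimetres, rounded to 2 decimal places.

Sensor diagonal = √(27.9² + 18.6²) = √1124.3700 ≈ 33.5316 mm.
From α = 2·arctan(d/2f) we get f = d / (2·tan(α/2)).
With d = 33.5316 mm and α/2 = 10.8°, tan(α/2) ≈ 0.19076, so f ≈ 33.5316 / 0.38152 ≈ 87.8895 mm.

87.89 mm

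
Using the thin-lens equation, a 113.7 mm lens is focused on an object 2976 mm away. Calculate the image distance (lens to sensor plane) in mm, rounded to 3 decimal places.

1/dᵢ = 1/f − 1/dₒ = 1/113.7 − 1/2976 = 0.0084591 mm⁻¹.
dᵢ = 1/0.0084591 ≈ 118.2165 mm.

118.217 mm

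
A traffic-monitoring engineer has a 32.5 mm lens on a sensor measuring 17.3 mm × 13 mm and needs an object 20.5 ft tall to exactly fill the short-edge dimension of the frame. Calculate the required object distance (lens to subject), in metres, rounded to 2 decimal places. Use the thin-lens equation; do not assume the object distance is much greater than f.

W: 20.5 ft × 304.8 mm/ft = 6248.40 mm.
Magnification m = h/W = dᵢ/dₒ; combined with 1/f = 1/dₒ + 1/dᵢ this gives dₒ = f·(1 + W/h).
dₒ = 32.5 mm × (1 + 6248.4/13) = 32.5 × 481.6461 ≈ 15653.500 mm = 15.6535 m.

15.65 m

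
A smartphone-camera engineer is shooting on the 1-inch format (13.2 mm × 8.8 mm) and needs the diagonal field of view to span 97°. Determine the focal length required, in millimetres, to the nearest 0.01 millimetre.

7.02 mm

Sensor diagonal = √(13.2² + 8.8²) = √251.6800 ≈ 15.8644 mm.
From α = 2·arctan(d/2f) we get f = d / (2·tan(α/2)).
With d = 15.8644 mm and α/2 = 48.5°, tan(α/2) ≈ 1.13029, so f ≈ 15.8644 / 2.26059 ≈ 7.0178 mm.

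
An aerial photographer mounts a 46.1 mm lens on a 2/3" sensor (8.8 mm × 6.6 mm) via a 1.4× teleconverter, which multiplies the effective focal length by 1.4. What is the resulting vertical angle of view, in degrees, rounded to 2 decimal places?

5.85°

Effective focal length f = 46.1 × 1.4 = 64.54 mm.
α = 2·arctan(6.6 / (2 × 64.54)) = 2·arctan(0.05113) ≈ 5.8541°.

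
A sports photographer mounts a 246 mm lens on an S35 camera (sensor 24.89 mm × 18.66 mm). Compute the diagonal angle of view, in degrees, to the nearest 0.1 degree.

7.2°

Sensor diagonal = √(24.89² + 18.66²) = √967.7077 ≈ 31.1080 mm.
Angle of view α = 2·arctan(d/2f) with d = 31.1080 mm and f = 246 mm.
d/2f = 0.06323; arctan(0.06323) ≈ 3.6179°, so α ≈ 7.2357°.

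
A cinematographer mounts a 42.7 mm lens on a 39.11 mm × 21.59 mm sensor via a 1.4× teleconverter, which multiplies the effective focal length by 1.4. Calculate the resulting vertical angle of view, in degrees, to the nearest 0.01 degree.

20.47°

Effective focal length f = 42.7 × 1.4 = 59.78 mm.
α = 2·arctan(21.59 / (2 × 59.78)) = 2·arctan(0.18058) ≈ 20.4722°.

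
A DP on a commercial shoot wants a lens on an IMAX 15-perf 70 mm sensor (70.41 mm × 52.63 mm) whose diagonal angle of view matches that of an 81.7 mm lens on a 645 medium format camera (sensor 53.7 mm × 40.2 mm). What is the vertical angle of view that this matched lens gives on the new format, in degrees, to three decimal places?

Sensor diagonal = √(53.7² + 40.2²) = √4499.7300 ≈ 67.0800 mm.
Sensor diagonal = √(70.41² + 52.63²) = √7727.4850 ≈ 87.9061 mm.
Equal diagonal AOV ⇒ f₂ = f₁ · 87.9061/67.0800 = 81.7 × 1.31047 ≈ 107.0651 mm.
Vertical AOV on the new format = 2·arctan(52.63 / (2 × 107.0651)) = 2·arctan(0.24579) ≈ 27.6175°.

27.617°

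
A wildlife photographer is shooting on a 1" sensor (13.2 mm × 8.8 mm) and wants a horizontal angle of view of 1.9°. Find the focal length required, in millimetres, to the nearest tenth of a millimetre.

From α = 2·arctan(w/2f) we get f = w / (2·tan(α/2)).
With w = 13.2 mm and α/2 = 0.95°, tan(α/2) ≈ 0.01658, so f ≈ 13.2 / 0.03316 ≈ 398.0184 mm.

398.0 mm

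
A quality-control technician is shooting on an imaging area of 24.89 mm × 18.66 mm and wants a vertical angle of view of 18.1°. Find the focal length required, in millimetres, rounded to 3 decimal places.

58.576 mm

From α = 2·arctan(h/2f) we get f = h / (2·tan(α/2)).
With h = 18.66 mm and α/2 = 9.05°, tan(α/2) ≈ 0.15928, so f ≈ 18.66 / 0.31856 ≈ 58.5764 mm.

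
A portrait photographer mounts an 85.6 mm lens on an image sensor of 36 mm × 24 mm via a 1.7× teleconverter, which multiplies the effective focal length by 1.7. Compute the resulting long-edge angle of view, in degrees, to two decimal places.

14.10°

Effective focal length f = 85.6 × 1.7 = 145.52 mm.
α = 2·arctan(36 / (2 × 145.52)) = 2·arctan(0.12369) ≈ 14.1027°.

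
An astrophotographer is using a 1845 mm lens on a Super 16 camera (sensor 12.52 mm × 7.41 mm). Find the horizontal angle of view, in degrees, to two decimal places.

0.39°

Angle of view α = 2·arctan(w/2f) with w = 12.52 mm and f = 1845 mm.
w/2f = 0.00339; arctan(0.00339) ≈ 0.1944°, so α ≈ 0.3888°.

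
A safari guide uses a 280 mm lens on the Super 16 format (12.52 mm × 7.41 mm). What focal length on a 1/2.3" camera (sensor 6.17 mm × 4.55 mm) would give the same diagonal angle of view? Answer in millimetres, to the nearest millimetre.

148 mm

Sensor diagonal = √(12.52² + 7.41²) = √211.6585 ≈ 14.5485 mm.
Sensor diagonal = √(6.17² + 4.55²) = √58.7714 ≈ 7.6663 mm.
Equal angle of view means equal diagonal/f ratio, so f₂ = f₁ · (diagonal₂/diagonal₁) = 280 × 7.6663/14.5485.
f₂ = 280 × 0.52694 ≈ 147.545 mm.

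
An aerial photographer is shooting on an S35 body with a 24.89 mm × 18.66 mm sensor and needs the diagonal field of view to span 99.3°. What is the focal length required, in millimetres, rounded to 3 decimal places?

13.214 mm

Sensor diagonal = √(24.89² + 18.66²) = √967.7077 ≈ 31.1080 mm.
From α = 2·arctan(d/2f) we get f = d / (2·tan(α/2)).
With d = 31.1080 mm and α/2 = 49.65°, tan(α/2) ≈ 1.17708, so f ≈ 31.1080 / 2.35415 ≈ 13.2141 mm.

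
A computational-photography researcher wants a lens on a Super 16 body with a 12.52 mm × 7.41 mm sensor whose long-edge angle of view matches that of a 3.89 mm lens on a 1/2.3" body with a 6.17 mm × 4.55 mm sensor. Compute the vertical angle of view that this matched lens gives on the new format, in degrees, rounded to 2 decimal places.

50.29°

Equal long-edge AOV ⇒ f₂ = f₁ · 12.52/6.17 = 3.89 × 2.02917 ≈ 7.8935 mm.
Vertical AOV on the new format = 2·arctan(7.41 / (2 × 7.8935)) = 2·arctan(0.46937) ≈ 50.2883°.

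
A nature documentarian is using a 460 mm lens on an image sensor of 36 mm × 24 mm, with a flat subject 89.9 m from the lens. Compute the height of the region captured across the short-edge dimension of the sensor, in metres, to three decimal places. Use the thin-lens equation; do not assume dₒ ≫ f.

dₒ: 89.9 m = 89900 mm.
Similar triangles through the lens centre give W/dₒ = h/dᵢ; with 1/f = 1/dₒ + 1/dᵢ this gives W = h·(dₒ − f)/f.
W = 24 mm × (89900 − 460) / 460 = 24 × 194.4348 ≈ 4666.435 mm = 4.66643 m.

4.666 m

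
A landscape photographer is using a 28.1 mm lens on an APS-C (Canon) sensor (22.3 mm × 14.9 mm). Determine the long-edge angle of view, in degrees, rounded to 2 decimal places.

43.29°

Angle of view α = 2·arctan(w/2f) with w = 22.3 mm and f = 28.1 mm.
w/2f = 0.39680; arctan(0.39680) ≈ 21.6430°, so α ≈ 43.2861°.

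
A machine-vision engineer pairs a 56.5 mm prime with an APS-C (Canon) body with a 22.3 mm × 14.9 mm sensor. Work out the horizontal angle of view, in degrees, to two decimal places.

22.33°

Angle of view α = 2·arctan(w/2f) with w = 22.3 mm and f = 56.5 mm.
w/2f = 0.19735; arctan(0.19735) ≈ 11.1636°, so α ≈ 22.3272°.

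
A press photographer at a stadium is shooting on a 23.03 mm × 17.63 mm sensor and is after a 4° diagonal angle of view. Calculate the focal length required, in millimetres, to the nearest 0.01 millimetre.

Sensor diagonal = √(23.03² + 17.63²) = √841.1978 ≈ 29.0034 mm.
From α = 2·arctan(d/2f) we get f = d / (2·tan(α/2)).
With d = 29.0034 mm and α/2 = 2°, tan(α/2) ≈ 0.03492, so f ≈ 29.0034 / 0.06984 ≈ 415.2745 mm.

415.27 mm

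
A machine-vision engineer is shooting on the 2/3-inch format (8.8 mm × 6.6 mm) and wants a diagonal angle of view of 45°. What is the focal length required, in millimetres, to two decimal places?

Sensor diagonal = √(8.8² + 6.6²) = √121.0000 ≈ 11.0000 mm.
From α = 2·arctan(d/2f) we get f = d / (2·tan(α/2)).
With d = 11.0000 mm and α/2 = 22.5°, tan(α/2) ≈ 0.41421, so f ≈ 11.0000 / 0.82843 ≈ 13.2782 mm.

13.28 mm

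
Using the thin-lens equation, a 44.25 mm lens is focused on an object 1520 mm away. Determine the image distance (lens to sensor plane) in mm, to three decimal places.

45.577 mm

1/dᵢ = 1/f − 1/dₒ = 1/44.25 − 1/1520 = 0.0219410 mm⁻¹.
dᵢ = 1/0.0219410 ≈ 45.5768 mm.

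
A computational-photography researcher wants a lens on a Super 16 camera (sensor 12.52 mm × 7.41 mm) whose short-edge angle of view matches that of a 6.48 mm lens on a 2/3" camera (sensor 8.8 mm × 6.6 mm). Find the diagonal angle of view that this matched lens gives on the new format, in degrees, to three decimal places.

89.992°

Equal short-edge AOV ⇒ f₂ = f₁ · 7.41/6.6 = 6.48 × 1.12273 ≈ 7.2753 mm.
Sensor diagonal = √(12.52² + 7.41²) = √211.6585 ≈ 14.5485 mm.
Diagonal AOV on the new format = 2·arctan(14.5485 / (2 × 7.2753)) = 2·arctan(0.99986) ≈ 89.9919°.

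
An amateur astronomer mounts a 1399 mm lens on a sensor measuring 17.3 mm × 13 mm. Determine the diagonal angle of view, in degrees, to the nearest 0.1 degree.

Sensor diagonal = √(17.3² + 13²) = √468.2900 ≈ 21.6400 mm.
Angle of view α = 2·arctan(d/2f) with d = 21.6400 mm and f = 1399 mm.
d/2f = 0.00773; arctan(0.00773) ≈ 0.4431°, so α ≈ 0.8862°.

0.9°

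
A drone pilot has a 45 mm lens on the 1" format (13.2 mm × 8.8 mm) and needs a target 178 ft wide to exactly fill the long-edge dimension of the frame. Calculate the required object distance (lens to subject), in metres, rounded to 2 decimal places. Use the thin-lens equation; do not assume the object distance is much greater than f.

W: 178 ft × 304.8 mm/ft = 54254.40 mm.
Magnification m = w/W = dᵢ/dₒ; combined with 1/f = 1/dₒ + 1/dᵢ this gives dₒ = f·(1 + W/w).
dₒ = 45 mm × (1 + 54254.4/13.2) = 45 × 4111.1817 ≈ 185003.176 mm = 185.003 m.

185.00 m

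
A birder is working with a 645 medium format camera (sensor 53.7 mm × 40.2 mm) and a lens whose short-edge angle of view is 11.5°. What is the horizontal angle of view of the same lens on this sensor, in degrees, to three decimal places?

From the short-edge AOV: f = 40.2 / (2·tan(5.75°)) = 40.2 / 0.20139 ≈ 199.6133 mm.
Horizontal AOV = 2·arctan(53.7 / (2 × 199.6133)) = 2·arctan(0.13451) ≈ 15.3218°.

15.322°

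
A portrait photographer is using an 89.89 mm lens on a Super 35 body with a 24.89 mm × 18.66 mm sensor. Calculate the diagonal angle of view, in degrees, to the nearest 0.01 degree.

19.63°

Sensor diagonal = √(24.89² + 18.66²) = √967.7077 ≈ 31.1080 mm.
Angle of view α = 2·arctan(d/2f) with d = 31.1080 mm and f = 89.89 mm.
d/2f = 0.17303; arctan(0.17303) ≈ 9.8169°, so α ≈ 19.6338°.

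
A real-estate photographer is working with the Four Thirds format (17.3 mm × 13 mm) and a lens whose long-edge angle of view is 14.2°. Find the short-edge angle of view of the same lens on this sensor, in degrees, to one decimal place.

From the long-edge AOV: f = 17.3 / (2·tan(7.1°)) = 17.3 / 0.24911 ≈ 69.4463 mm.
Short-edge AOV = 2·arctan(13 / (2 × 69.4463)) = 2·arctan(0.09360) ≈ 10.6943°.

10.7°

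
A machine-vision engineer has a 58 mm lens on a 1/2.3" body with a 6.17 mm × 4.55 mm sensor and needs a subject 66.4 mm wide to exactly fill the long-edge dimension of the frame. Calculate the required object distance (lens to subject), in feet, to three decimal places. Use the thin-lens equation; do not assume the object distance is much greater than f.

2.238 ft

Magnification m = w/W = dᵢ/dₒ; combined with 1/f = 1/dₒ + 1/dᵢ this gives dₒ = f·(1 + W/w).
dₒ = 58 mm × (1 + 66.4/6.17) = 58 × 11.7618 ≈ 682.182 mm = 682.182/304.8 ft = 2.23813 ft.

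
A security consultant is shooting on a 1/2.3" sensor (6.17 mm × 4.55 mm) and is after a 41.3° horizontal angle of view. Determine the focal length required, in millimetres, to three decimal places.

8.186 mm

From α = 2·arctan(w/2f) we get f = w / (2·tan(α/2)).
With w = 6.17 mm and α/2 = 20.65°, tan(α/2) ≈ 0.37687, so f ≈ 6.17 / 0.75374 ≈ 8.1858 mm.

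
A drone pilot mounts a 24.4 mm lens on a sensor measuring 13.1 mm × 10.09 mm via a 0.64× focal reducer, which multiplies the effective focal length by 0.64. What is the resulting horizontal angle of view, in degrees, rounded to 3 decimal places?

Effective focal length f = 24.4 × 0.64 = 15.616 mm.
α = 2·arctan(13.1 / (2 × 15.616)) = 2·arctan(0.41944) ≈ 45.5104°.

45.510°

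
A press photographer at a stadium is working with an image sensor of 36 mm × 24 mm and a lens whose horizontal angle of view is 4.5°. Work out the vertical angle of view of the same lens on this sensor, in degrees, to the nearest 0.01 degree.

From the horizontal AOV: f = 36 / (2·tan(2.25°)) = 36 / 0.07858 ≈ 458.1306 mm.
Vertical AOV = 2·arctan(24 / (2 × 458.1306)) = 2·arctan(0.02619) ≈ 3.0009°.

3.00°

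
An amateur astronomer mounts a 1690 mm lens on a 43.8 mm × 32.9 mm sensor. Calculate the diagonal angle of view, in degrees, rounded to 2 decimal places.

1.86°

Sensor diagonal = √(43.8² + 32.9²) = √3000.8500 ≈ 54.7800 mm.
Angle of view α = 2·arctan(d/2f) with d = 54.7800 mm and f = 1690 mm.
d/2f = 0.01621; arctan(0.01621) ≈ 0.9285°, so α ≈ 1.8570°.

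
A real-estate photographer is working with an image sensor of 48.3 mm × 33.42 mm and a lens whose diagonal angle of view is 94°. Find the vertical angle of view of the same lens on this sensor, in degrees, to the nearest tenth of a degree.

62.8°

Sensor diagonal = √(48.3² + 33.42²) = √3449.7864 ≈ 58.7349 mm.
From the diagonal AOV: f = 58.7349 / (2·tan(47°)) = 58.7349 / 2.14474 ≈ 27.3856 mm.
Vertical AOV = 2·arctan(33.42 / (2 × 27.3856)) = 2·arctan(0.61018) ≈ 62.7810°.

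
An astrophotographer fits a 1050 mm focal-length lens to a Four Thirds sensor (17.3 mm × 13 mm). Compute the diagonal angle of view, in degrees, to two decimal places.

1.18°

Sensor diagonal = √(17.3² + 13²) = √468.2900 ≈ 21.6400 mm.
Angle of view α = 2·arctan(d/2f) with d = 21.6400 mm and f = 1050 mm.
d/2f = 0.01030; arctan(0.01030) ≈ 0.5904°, so α ≈ 1.1808°.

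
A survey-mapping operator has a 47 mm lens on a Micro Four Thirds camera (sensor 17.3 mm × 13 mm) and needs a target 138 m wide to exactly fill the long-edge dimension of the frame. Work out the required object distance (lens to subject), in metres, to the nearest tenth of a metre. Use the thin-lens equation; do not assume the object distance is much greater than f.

375.0 m

W: 138 m = 138000 mm.
Magnification m = w/W = dᵢ/dₒ; combined with 1/f = 1/dₒ + 1/dᵢ this gives dₒ = f·(1 + W/w).
dₒ = 47 mm × (1 + 138000/17.3) = 47 × 7977.8786 ≈ 374960.295 mm = 374.96 m.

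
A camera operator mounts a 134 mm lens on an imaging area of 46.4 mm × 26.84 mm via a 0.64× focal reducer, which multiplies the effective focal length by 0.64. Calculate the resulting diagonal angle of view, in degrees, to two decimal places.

Effective focal length f = 134 × 0.64 = 85.76 mm.
Sensor diagonal = √(46.4² + 26.84²) = √2873.3456 ≈ 53.6036 mm.
α = 2·arctan(53.604 / (2 × 85.76)) = 2·arctan(0.31252) ≈ 34.7102°.

34.71°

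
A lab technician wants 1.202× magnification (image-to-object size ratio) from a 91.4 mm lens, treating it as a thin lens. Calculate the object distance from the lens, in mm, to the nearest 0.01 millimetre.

167.44 mm

With m = dᵢ/dₒ and 1/f = 1/dₒ + 1/dᵢ, substituting dᵢ = m·dₒ gives 1/f = (1 + 1/m)/dₒ, hence dₒ = f·(1 + 1/m).
dₒ = 91.4 × (1 + 1/1.202) = 91.4 × 1.83195 ≈ 167.440 mm.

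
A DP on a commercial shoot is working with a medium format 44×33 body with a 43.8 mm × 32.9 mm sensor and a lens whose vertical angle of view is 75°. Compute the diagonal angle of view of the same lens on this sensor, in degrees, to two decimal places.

From the vertical AOV: f = 32.9 / (2·tan(37.5°)) = 32.9 / 1.53465 ≈ 21.4381 mm.
Sensor diagonal = √(43.8² + 32.9²) = √3000.8500 ≈ 54.7800 mm.
Diagonal AOV = 2·arctan(54.7800 / (2 × 21.4381)) = 2·arctan(1.27763) ≈ 103.8997°.

103.90°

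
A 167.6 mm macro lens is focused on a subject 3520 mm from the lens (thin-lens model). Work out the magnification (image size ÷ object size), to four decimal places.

Thin lens: 1/f = 1/dₒ + 1/dᵢ → 1/dᵢ = 1/167.6 − 1/3520 = 0.0056825 mm⁻¹, so dᵢ ≈ 175.9790 mm.
Magnification m = dᵢ/dₒ = 175.9790/3520 ≈ 0.04999.

0.0500×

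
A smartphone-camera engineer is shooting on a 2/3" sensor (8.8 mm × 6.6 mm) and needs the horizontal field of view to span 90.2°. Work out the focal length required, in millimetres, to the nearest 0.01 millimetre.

4.38 mm

From α = 2·arctan(w/2f) we get f = w / (2·tan(α/2)).
With w = 8.8 mm and α/2 = 45.1°, tan(α/2) ≈ 1.00350, so f ≈ 8.8 / 2.00699 ≈ 4.3847 mm.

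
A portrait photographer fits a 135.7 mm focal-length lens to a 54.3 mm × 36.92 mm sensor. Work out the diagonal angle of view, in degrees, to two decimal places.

Sensor diagonal = √(54.3² + 36.92²) = √4311.5764 ≈ 65.6626 mm.
Angle of view α = 2·arctan(d/2f) with d = 65.6626 mm and f = 135.7 mm.
d/2f = 0.24194; arctan(0.24194) ≈ 13.6008°, so α ≈ 27.2016°.

27.20°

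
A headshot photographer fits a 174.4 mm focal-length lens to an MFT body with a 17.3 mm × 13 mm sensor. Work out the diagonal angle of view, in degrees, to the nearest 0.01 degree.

7.10°

Sensor diagonal = √(17.3² + 13²) = √468.2900 ≈ 21.6400 mm.
Angle of view α = 2·arctan(d/2f) with d = 21.6400 mm and f = 174.4 mm.
d/2f = 0.06204; arctan(0.06204) ≈ 3.5502°, so α ≈ 7.1003°.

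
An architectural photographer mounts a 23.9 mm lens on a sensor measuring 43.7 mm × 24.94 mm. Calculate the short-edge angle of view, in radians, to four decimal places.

Angle of view α = 2·arctan(h/2f) with h = 24.94 mm and f = 23.9 mm.
h/2f = 0.52176; arctan(0.52176) ≈ 0.4809 rad, so α ≈ 0.9618 rad.

0.9618 rad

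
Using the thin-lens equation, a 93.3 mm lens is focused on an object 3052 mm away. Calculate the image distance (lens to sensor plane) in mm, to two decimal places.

1/dᵢ = 1/f − 1/dₒ = 1/93.3 − 1/3052 = 0.0103905 mm⁻¹.
dᵢ = 1/0.0103905 ≈ 96.2421 mm.

96.24 mm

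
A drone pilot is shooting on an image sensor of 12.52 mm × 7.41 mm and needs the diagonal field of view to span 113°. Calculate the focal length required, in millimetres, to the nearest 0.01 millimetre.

4.81 mm

Sensor diagonal = √(12.52² + 7.41²) = √211.6585 ≈ 14.5485 mm.
From α = 2·arctan(d/2f) we get f = d / (2·tan(α/2)).
With d = 14.5485 mm and α/2 = 56.5°, tan(α/2) ≈ 1.51084, so f ≈ 14.5485 / 3.02167 ≈ 4.8147 mm.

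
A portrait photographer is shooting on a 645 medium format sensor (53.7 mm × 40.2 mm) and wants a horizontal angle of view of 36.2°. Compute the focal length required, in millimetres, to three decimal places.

From α = 2·arctan(w/2f) we get f = w / (2·tan(α/2)).
With w = 53.7 mm and α/2 = 18.1°, tan(α/2) ≈ 0.32685, so f ≈ 53.7 / 0.65370 ≈ 82.1477 mm.

82.148 mm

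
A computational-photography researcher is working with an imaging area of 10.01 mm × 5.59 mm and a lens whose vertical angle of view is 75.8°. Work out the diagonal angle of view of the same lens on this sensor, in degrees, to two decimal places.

115.88°

From the vertical AOV: f = 5.59 / (2·tan(37.9°)) = 5.59 / 1.55696 ≈ 3.5903 mm.
Sensor diagonal = √(10.01² + 5.59²) = √131.4482 ≈ 11.4651 mm.
Diagonal AOV = 2·arctan(11.4651 / (2 × 3.5903)) = 2·arctan(1.59666) ≈ 115.8815°.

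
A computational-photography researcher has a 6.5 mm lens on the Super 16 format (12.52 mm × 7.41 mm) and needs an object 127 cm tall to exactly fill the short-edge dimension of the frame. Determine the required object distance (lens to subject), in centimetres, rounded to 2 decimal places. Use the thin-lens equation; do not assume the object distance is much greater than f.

112.05 cm

W: 127 cm = 1270 mm.
Magnification m = h/W = dᵢ/dₒ; combined with 1/f = 1/dₒ + 1/dᵢ this gives dₒ = f·(1 + W/h).
dₒ = 6.5 mm × (1 + 1270/7.41) = 6.5 × 172.3900 ≈ 1120.535 mm = 112.054 cm.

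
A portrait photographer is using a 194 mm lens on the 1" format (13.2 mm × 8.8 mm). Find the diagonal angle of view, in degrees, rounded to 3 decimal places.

4.683°

Sensor diagonal = √(13.2² + 8.8²) = √251.6800 ≈ 15.8644 mm.
Angle of view α = 2·arctan(d/2f) with d = 15.8644 mm and f = 194 mm.
d/2f = 0.04089; arctan(0.04089) ≈ 2.3414°, so α ≈ 4.6828°.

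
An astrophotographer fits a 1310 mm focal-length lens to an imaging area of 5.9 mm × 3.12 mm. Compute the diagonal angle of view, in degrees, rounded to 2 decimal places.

Sensor diagonal = √(5.9² + 3.12²) = √44.5444 ≈ 6.6742 mm.
Angle of view α = 2·arctan(d/2f) with d = 6.6742 mm and f = 1310 mm.
d/2f = 0.00255; arctan(0.00255) ≈ 0.1460°, so α ≈ 0.2919°.

0.29°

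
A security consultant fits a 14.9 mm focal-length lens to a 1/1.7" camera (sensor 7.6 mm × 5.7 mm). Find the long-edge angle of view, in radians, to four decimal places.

Angle of view α = 2·arctan(w/2f) with w = 7.6 mm and f = 14.9 mm.
w/2f = 0.25503; arctan(0.25503) ≈ 0.2497 rad, so α ≈ 0.4994 rad.

0.4994 rad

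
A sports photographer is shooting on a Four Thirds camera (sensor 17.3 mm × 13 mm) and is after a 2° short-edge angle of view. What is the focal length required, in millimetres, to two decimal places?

From α = 2·arctan(h/2f) we get f = h / (2·tan(α/2)).
With h = 13 mm and α/2 = 1°, tan(α/2) ≈ 0.01746, so f ≈ 13 / 0.03491 ≈ 372.3848 mm.

372.38 mm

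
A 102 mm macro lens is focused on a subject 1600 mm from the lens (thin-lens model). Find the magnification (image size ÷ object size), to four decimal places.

Thin lens: 1/f = 1/dₒ + 1/dᵢ → 1/dᵢ = 1/102 − 1/1600 = 0.0091789 mm⁻¹, so dᵢ ≈ 108.9453 mm.
Magnification m = dᵢ/dₒ = 108.9453/1600 ≈ 0.06809.

0.0681×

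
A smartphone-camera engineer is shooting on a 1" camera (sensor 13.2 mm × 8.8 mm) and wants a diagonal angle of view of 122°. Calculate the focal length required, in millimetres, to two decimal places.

4.40 mm

Sensor diagonal = √(13.2² + 8.8²) = √251.6800 ≈ 15.8644 mm.
From α = 2·arctan(d/2f) we get f = d / (2·tan(α/2)).
With d = 15.8644 mm and α/2 = 61°, tan(α/2) ≈ 1.80405, so f ≈ 15.8644 / 3.60810 ≈ 4.3969 mm.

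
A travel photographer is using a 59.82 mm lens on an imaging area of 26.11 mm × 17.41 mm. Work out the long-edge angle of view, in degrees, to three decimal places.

24.622°

Angle of view α = 2·arctan(w/2f) with w = 26.11 mm and f = 59.82 mm.
w/2f = 0.21824; arctan(0.21824) ≈ 12.3111°, so α ≈ 24.6222°.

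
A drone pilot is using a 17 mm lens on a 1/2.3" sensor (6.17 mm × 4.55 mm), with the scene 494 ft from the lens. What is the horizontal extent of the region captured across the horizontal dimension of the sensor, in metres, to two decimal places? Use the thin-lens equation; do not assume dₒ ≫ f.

54.64 m

dₒ: 494 ft × 304.8 mm/ft = 150571.20 mm.
Similar triangles through the lens centre give W/dₒ = w/dᵢ; with 1/f = 1/dₒ + 1/dᵢ this gives W = w·(dₒ − f)/f.
W = 6.17 mm × (150571 − 17) / 17 = 6.17 × 8856.1291 ≈ 54642.317 mm = 54.6423 m.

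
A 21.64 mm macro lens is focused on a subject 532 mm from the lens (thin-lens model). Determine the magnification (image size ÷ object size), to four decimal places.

Thin lens: 1/f = 1/dₒ + 1/dᵢ → 1/dᵢ = 1/21.64 − 1/532 = 0.0443310 mm⁻¹, so dᵢ ≈ 22.5576 mm.
Magnification m = dᵢ/dₒ = 22.5576/532 ≈ 0.04240.

0.0424×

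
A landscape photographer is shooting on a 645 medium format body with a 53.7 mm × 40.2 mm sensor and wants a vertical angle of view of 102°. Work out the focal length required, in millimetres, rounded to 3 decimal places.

16.277 mm

From α = 2·arctan(h/2f) we get f = h / (2·tan(α/2)).
With h = 40.2 mm and α/2 = 51°, tan(α/2) ≈ 1.23490, so f ≈ 40.2 / 2.46979 ≈ 16.2767 mm.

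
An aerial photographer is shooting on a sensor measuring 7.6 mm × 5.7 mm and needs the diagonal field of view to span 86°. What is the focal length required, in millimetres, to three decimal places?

5.094 mm

Sensor diagonal = √(7.6² + 5.7²) = √90.2500 ≈ 9.5000 mm.
From α = 2·arctan(d/2f) we get f = d / (2·tan(α/2)).
With d = 9.5000 mm and α/2 = 43°, tan(α/2) ≈ 0.93252, so f ≈ 9.5000 / 1.86503 ≈ 5.0938 mm.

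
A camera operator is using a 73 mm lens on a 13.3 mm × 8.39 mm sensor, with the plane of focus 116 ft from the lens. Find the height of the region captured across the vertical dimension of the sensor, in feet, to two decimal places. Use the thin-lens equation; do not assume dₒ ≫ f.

dₒ: 116 ft × 304.8 mm/ft = 35356.80 mm.
Similar triangles through the lens centre give W/dₒ = h/dᵢ; with 1/f = 1/dₒ + 1/dᵢ this gives W = h·(dₒ − f)/f.
W = 8.39 mm × (35356.8 − 73) / 73 = 8.39 × 483.3397 ≈ 4055.220 mm = 4055.220/304.8 ft = 13.3045 ft.

13.30 ft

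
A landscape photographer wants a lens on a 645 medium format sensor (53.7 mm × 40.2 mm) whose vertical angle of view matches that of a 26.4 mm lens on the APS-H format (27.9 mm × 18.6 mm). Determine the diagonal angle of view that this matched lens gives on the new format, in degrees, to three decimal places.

60.896°

Equal vertical AOV ⇒ f₂ = f₁ · 40.2/18.6 = 26.4 × 2.16129 ≈ 57.0581 mm.
Sensor diagonal = √(53.7² + 40.2²) = √4499.7300 ≈ 67.0800 mm.
Diagonal AOV on the new format = 2·arctan(67.0800 / (2 × 57.0581)) = 2·arctan(0.58782) ≈ 60.8959°.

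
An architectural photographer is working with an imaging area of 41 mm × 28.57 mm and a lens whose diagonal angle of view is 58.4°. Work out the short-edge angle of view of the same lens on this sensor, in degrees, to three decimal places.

35.440°

Sensor diagonal = √(41² + 28.57²) = √2497.2449 ≈ 49.9724 mm.
From the diagonal AOV: f = 49.9724 / (2·tan(29.2°)) = 49.9724 / 1.11776 ≈ 44.7076 mm.
Short-edge AOV = 2·arctan(28.57 / (2 × 44.7076)) = 2·arctan(0.31952) ≈ 35.4395°.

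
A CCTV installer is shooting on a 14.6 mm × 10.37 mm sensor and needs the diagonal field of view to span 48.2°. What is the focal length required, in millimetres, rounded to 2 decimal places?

20.02 mm

Sensor diagonal = √(14.6² + 10.37²) = √320.6969 ≈ 17.9080 mm.
From α = 2·arctan(d/2f) we get f = d / (2·tan(α/2)).
With d = 17.9080 mm and α/2 = 24.1°, tan(α/2) ≈ 0.44732, so f ≈ 17.9080 / 0.89464 ≈ 20.0169 mm.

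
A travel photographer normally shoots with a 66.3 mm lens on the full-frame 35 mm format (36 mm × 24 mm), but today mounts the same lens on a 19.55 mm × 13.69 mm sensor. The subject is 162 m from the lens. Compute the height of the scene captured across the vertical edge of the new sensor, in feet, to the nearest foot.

110 ft

The focal length stays 66.3 mm; the relevant sensor dimension is now h = 13.69 mm. Object distance dₒ = 162 m = 162000 mm.
Thin-lens field height W = h·(dₒ − f)/f = 13.69 × (162000 − 66.3)/66.3 ≈ 33436.989 mm = 33436.989/304.8 ft = 109.701 ft.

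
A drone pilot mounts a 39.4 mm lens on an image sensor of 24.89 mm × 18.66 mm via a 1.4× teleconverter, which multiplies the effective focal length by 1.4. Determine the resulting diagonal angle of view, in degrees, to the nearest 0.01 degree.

Effective focal length f = 39.4 × 1.4 = 55.16 mm.
Sensor diagonal = √(24.89² + 18.66²) = √967.7077 ≈ 31.1080 mm.
α = 2·arctan(31.108 / (2 × 55.16)) = 2·arctan(0.28198) ≈ 31.4947°.

31.49°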